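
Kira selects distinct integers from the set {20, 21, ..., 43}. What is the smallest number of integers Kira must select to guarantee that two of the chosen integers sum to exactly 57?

16

Two chosen integers sum to 57 exactly when both halves of some pair {x, 57−x} with 20 ≤ x ≤ 57−x ≤ 37 are chosen — 9 such pairs.
The remaining 6 elements (those with no distinct partner in range) can never complete a 57-sum, so the worst case takes all of them and one from each pair: 6 + 9 = 15.
The 16th integer has to be the second member of some pair, so 15 + 1 = 16.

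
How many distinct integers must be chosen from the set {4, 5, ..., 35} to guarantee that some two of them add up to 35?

Group the elements by complementary pair {x, 35−x}: {4,31}, {5,30}, {6,29}, …, giving 14 two-element pairs and 4 integers whose partner 35−x falls outside [4,35].
Pigeonhole: treating each of those 18 groups as a pigeonhole, one can pick one integer per group — 18 integers — with no two summing to 35.
The 19th integer lands in an occupied pair, forcing a sum of 35.

19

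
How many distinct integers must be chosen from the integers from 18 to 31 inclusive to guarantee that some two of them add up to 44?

11

Two chosen integers sum to 44 exactly when both halves of some pair {x, 44−x} with 18 ≤ x ≤ 44−x ≤ 26 are chosen — 4 such pairs.
The remaining 6 elements (those with no distinct partner in range) can never complete a 44-sum, so the worst case takes all of them and one from each pair: 6 + 4 = 10.
Pigeonhole: the 11th integer has to be the second member of some pair, so 10 + 1 = 11.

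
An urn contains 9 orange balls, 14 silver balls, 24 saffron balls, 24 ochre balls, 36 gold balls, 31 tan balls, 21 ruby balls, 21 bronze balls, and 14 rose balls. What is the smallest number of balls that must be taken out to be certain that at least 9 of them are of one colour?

An adversary could hand out at most 8 balls per colour: 8 + 8 + 8 + 8 + 8 + 8 + 8 + 8 + 8 = 72 balls and still no colour has 9.
By the pigeonhole principle, one more ball lands in a colour already at 8, so 73 draws are enough and 72 are not.

73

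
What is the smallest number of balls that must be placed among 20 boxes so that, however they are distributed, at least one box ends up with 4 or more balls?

With 60 balls one could put exactly 3 in each of the 20 boxes, and no box would reach 4.
One more ball must land in a box that already has 3, giving it 4.
So 20 × 3 + 1 = 61 balls are required.

61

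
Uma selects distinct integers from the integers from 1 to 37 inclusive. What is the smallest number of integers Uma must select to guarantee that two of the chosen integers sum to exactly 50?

Two chosen integers sum to 50 exactly when both halves of some pair {x, 50−x} with 13 ≤ x ≤ 50−x ≤ 37 are chosen — 12 such pairs.
The remaining 13 elements (those with no distinct partner in range) can never complete a 50-sum, so the worst case takes all of them and one from each pair: 13 + 12 = 25.
The 26th integer has to be the second member of some pair, so 25 + 1 = 26.

26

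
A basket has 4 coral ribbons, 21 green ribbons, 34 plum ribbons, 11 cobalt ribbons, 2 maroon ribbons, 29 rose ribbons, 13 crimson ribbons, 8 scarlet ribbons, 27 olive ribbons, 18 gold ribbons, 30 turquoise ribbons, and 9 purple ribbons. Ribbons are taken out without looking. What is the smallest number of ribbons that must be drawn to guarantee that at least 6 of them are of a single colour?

57

An adversary could hand out at most 5 ribbons per colour (coral, maroon run out sooner): 4 + 5 + 5 + 5 + 2 + 5 + 5 + 5 + 5 + 5 + 5 + 5 = 56 ribbons and still no colour has 6.
One more ribbon lands in a colour already at 5, so 57 draws are enough and 56 are not.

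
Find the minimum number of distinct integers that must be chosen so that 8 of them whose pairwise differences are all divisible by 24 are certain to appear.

Integers whose pairwise differences are multiples of 24 are exactly those sharing a remainder mod 24. Pigeonhole: the 24 residue classes mod 24 are the pigeonholes.
With 168 integers one could put 7 in each residue class and have no class reach 8.
The 169th integer pushes some class to 8, so 24·7 + 1 = 169.

169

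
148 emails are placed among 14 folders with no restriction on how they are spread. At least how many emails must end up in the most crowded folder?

By the pigeonhole principle, the 14 folders are the holes and the 148 emails are the pigeons.
If every folder held at most 10 emails, the total would be at most 14 × 10 = 140, which is less than 148.
So some folder holds at least ⌈148/14⌉ = 11 emails.

11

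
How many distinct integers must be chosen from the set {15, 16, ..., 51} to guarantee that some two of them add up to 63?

Two chosen integers sum to 63 exactly when both halves of some pair {x, 63−x} with 15 ≤ x ≤ 63−x ≤ 48 are chosen — 17 such pairs.
The remaining 3 elements (those with no distinct partner in range) can never complete a 63-sum, so the worst case takes all of them and one from each pair: 3 + 17 = 20.
The 21st integer has to be the second member of some pair, so 20 + 1 = 21.

21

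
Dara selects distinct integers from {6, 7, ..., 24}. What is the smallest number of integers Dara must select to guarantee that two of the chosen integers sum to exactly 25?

Group the elements by complementary pair {x, 25−x}: {6,19}, {7,18}, {8,17}, …, giving 7 two-element pairs and 5 integers whose partner 25−x falls outside [6,24].
Pigeonhole: treating each of those 12 groups as a pigeonhole, one can pick one integer per group — 12 integers — with no two summing to 25.
The 13th integer lands in an occupied pair, forcing a sum of 25.

13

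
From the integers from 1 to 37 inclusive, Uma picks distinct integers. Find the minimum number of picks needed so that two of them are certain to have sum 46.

24

Group the elements by complementary pair {x, 46−x}: {9,37}, {10,36}, {11,35}, …, giving 14 two-element pairs, the single value 23 (it cannot pair with itself since the integers are distinct), and 8 integers whose partner 46−x falls outside [1,37].
Treating each of those 23 groups as a pigeonhole, one can pick one integer per group — 23 integers — with no two summing to 46.
The 24th integer lands in an occupied pair, forcing a sum of 46.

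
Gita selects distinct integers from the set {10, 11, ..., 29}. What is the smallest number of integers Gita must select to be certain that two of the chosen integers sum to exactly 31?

15

Group the elements by complementary pair {x, 31−x}: {10,21}, {11,20}, {12,19}, …, giving 6 two-element pairs and 8 integers whose partner 31−x falls outside [10,29].
By pigeonhole, treating each of those 14 groups as a pigeonhole, one can pick one integer per group — 14 integers — with no two summing to 31.
The 15th integer lands in an occupied pair, forcing a sum of 31.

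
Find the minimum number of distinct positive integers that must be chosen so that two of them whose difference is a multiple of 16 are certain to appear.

Integers whose pairwise differences are multiples of 16 are exactly those sharing a remainder mod 16. The 16 residue classes mod 16 are the pigeonholes.
With 16 integers one could put 1 in each residue class and have no class reach 2.
The 17th integer pushes some class to 2, so 16·1 + 1 = 17.

17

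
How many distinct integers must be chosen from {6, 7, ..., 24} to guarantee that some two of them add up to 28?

Group the elements by complementary pair {x, 28−x}: {6,22}, {7,21}, {8,20}, …, giving 8 two-element pairs; the single value 14 (it cannot pair with itself since the integers are distinct); and 2 integers whose partner 28−x falls outside [6,24].
Treating each of those 11 groups as a pigeonhole, one can pick one integer per group — 11 integers — with no two summing to 28.
The 12th integer lands in an occupied pair, forcing a sum of 28.

12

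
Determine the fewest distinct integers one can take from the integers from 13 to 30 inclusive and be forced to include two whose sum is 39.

12

Two chosen integers sum to 39 exactly when both halves of some pair {x, 39−x} with 13 ≤ x ≤ 39−x ≤ 26 are chosen — 7 such pairs.
The remaining 4 elements (those with no distinct partner in range) can never complete a 39-sum, so the worst case takes all of them and one from each pair: 4 + 7 = 11.
By pigeonhole, the 12th integer has to be the second member of some pair, so 11 + 1 = 12.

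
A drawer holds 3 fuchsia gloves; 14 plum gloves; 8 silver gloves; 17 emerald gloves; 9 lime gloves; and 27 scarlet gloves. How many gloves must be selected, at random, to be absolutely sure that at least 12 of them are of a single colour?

An adversary could hand out at most 11 gloves per colour (fuchsia, silver, lime run out sooner): 3 + 11 + 8 + 11 + 9 + 11 = 53 gloves and still no colour has 12.
By the pigeonhole principle, one more glove lands in a colour already at 11, so 54 draws are enough and 53 are not.

54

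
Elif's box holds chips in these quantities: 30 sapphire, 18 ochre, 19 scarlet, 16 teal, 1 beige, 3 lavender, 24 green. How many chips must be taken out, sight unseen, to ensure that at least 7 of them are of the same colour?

35

The 7 colours are the holes; the chips drawn are the pigeons.
To avoid 7 of any one colour, the worst case takes at most 6 of each colour, or every chip of a colour that has fewer than 6.
That gives 6 + 6 + 6 + 6 + 1 + 3 + 6 = 34 chips with no colour reaching 7.
The next chip forces some colour to 7, so 34 + 1 = 35.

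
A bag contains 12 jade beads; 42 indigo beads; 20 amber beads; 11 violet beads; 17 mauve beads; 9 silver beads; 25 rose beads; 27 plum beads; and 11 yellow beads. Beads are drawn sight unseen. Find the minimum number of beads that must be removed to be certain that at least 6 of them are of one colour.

46

An adversary could hand out at most 5 beads per colour: 5 + 5 + 5 + 5 + 5 + 5 + 5 + 5 + 5 = 45 beads and still no colour has 6.
One more bead lands in a colour already at 5, so 46 draws are enough and 45 are not.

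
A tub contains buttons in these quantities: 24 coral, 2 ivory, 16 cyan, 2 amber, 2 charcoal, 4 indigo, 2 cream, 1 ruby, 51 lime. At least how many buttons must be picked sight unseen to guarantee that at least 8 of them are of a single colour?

Pigeonhole: put each drawn button into a box by colour. The largest draw with every box below 8 takes min(count, 7) from each colour; colours with fewer than 7 contribute all they have.
Σ min(cᵢ, 7) = 7 + 2 + 7 + 2 + 2 + 4 + 2 + 1 + 7 = 34.
Draw number 34 + 1 = 35 must push one box to 8.

35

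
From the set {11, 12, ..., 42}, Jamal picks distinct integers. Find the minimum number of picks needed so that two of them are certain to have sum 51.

18

Two chosen integers sum to 51 exactly when both halves of some pair {x, 51−x} with 11 ≤ x ≤ 51−x ≤ 40 are chosen — 15 such pairs.
The remaining 2 elements (those with no distinct partner in range) can never complete a 51-sum, so the worst case takes all of them and one from each pair: 2 + 15 = 17.
By pigeonhole, the 18th integer has to be the second member of some pair, so 17 + 1 = 18.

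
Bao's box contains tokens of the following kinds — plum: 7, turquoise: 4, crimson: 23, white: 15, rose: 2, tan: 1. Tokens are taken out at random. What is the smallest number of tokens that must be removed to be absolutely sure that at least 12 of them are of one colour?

37

By the pigeonhole principle, put each drawn token into a box by colour. The largest draw with every box below 12 takes min(count, 11) from each colour; colours with fewer than 11 contribute all they have.
Σ min(cᵢ, 11) = 7 + 4 + 11 + 11 + 2 + 1 = 36.
Draw number 36 + 1 = 37 must push one box to 12.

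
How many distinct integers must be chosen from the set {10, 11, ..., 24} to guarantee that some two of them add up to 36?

A set avoiding the sum 36 can contain at most one of each pair {x, 36−x}, plus the 3 elements whose complement lies outside the range or equal to its own complement.
The integers 10, …, 18 (9 of them) are such a set: any two sum to at least 10+11 = 21 and at most 17+18 = 35 < 36.
By the pigeonhole principle, any 10th integer completes one of the 6 pairs, so 10 choices force a sum of 36.

10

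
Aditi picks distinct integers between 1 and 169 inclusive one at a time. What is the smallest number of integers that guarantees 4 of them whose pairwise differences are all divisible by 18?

Integers whose pairwise differences are multiples of 18 are exactly those sharing a remainder mod 18. By the pigeonhole principle, the 18 residue classes mod 18 are the pigeonholes.
With 54 integers one could put 3 in each residue class and have no class reach 4.
The 55th integer pushes some class to 4, so 18·3 + 1 = 55.

55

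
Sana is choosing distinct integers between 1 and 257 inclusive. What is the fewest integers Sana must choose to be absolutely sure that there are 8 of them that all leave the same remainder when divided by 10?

71

By pigeonhole, the 10 residue classes mod 10 are the pigeonholes.
With 70 integers one could put 7 in each residue class and have no class reach 8.
The 71st integer pushes some class to 8, so 10·7 + 1 = 71.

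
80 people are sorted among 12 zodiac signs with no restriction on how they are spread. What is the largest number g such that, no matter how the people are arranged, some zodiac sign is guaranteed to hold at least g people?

The 12 zodiac signs are the holes and the 80 people are the pigeons.
If every zodiac sign held at most 6 people, the total would be at most 12 × 6 = 72, which is less than 80.
So some zodiac sign holds at least ⌈80/12⌉ = 7 people.

7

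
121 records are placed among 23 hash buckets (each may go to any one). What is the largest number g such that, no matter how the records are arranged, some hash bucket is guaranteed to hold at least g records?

Pigeonhole: the 23 hash buckets are the holes and the 121 records are the pigeons.
If every hash bucket held at most 5 records, the total would be at most 23 × 5 = 115, which is less than 121.
So some hash bucket holds at least ⌈121/23⌉ = 6 records.

6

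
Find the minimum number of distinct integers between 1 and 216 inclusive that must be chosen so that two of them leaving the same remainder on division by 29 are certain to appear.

30

The 29 residue classes mod 29 are the pigeonholes.
With 29 integers one could put 1 in each residue class and have no class reach 2.
The 30th integer pushes some class to 2, so 29·1 + 1 = 30.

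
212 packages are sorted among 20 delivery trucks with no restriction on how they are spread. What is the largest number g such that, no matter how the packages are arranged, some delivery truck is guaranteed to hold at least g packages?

11

Pigeonhole: the 20 delivery trucks are the holes and the 212 packages are the pigeons.
If every delivery truck held at most 10 packages, the total would be at most 20 × 10 = 200, which is less than 212.
So some delivery truck holds at least ⌈212/20⌉ = 11 packages.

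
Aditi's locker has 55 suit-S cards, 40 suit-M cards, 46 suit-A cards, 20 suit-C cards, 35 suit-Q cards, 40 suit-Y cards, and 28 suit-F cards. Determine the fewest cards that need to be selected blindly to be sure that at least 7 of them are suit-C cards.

In the worst case for collecting suit-C cards, every non-suit-C card comes out first.
There are 55 + 40 + 46 + 35 + 40 + 28 = 244 non-suit-C cards altogether.
After those, each further card must be suit-C, so 244 + 7 = 251 draws guarantee 7 suit-C cards.

251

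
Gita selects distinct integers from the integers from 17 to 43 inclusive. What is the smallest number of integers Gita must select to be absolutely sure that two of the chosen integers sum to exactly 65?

17

Group the elements by complementary pair {x, 65−x}: {22,43}, {23,42}, {24,41}, …, giving 11 two-element pairs and 5 integers whose partner 65−x falls outside [17,43].
Treating each of those 16 groups as a pigeonhole, one can pick one integer per group — 16 integers — with no two summing to 65.
The 17th integer lands in an occupied pair, forcing a sum of 65.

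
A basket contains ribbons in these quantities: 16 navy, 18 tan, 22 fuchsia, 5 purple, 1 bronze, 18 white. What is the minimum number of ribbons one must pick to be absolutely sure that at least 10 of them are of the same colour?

The 6 colours are the holes; the ribbons drawn are the pigeons.
To avoid 10 of any one colour, the worst case takes at most 9 of each colour, or every ribbon of a colour that has fewer than 9.
That gives 9 + 9 + 9 + 5 + 1 + 9 = 42 ribbons with no colour reaching 10.
The next ribbon forces some colour to 10, so 42 + 1 = 43.

43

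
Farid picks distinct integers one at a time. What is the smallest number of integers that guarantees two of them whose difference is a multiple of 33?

Integers whose pairwise differences are multiples of 33 are exactly those sharing a remainder mod 33. The 33 residue classes mod 33 are the pigeonholes.
With 33 integers one could put 1 in each residue class and have no class reach 2.
The 34th integer pushes some class to 2, so 33·1 + 1 = 34.

34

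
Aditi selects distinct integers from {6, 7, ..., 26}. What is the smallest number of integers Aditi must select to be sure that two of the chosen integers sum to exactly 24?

16

Two chosen integers sum to 24 exactly when both halves of some pair {x, 24−x} with 6 ≤ x ≤ 24−x ≤ 18 are chosen — 6 such pairs.
The remaining 9 elements (those with no distinct partner in range) can never complete a 24-sum, so the worst case takes all of them and one from each pair: 9 + 6 = 15.
By pigeonhole, the 16th integer has to be the second member of some pair, so 15 + 1 = 16.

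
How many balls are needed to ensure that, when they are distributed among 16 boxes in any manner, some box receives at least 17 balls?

With 256 balls one could put exactly 16 in each of the 16 boxes, and no box would reach 17.
By pigeonhole, one more ball must land in a box that already has 16, giving it 17.
So 16 × 16 + 1 = 257 balls are required.

257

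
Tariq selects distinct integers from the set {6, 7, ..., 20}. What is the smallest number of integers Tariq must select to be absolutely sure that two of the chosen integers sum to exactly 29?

10

Two chosen integers sum to 29 exactly when both halves of some pair {x, 29−x} with 9 ≤ x ≤ 29−x ≤ 20 are chosen — 6 such pairs.
The remaining 3 elements (those with no distinct partner in range) can never complete a 29-sum, so the worst case takes all of them and one from each pair: 3 + 6 = 9.
By pigeonhole, the 10th integer has to be the second member of some pair, so 9 + 1 = 10.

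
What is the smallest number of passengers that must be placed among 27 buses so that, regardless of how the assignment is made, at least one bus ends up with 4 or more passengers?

82

With 81 passengers one could put exactly 3 in each of the 27 buses, and no bus would reach 4.
Pigeonhole: one more passenger must land in a bus that already has 3, giving it 4.
So 27 × 3 + 1 = 82 passengers are required.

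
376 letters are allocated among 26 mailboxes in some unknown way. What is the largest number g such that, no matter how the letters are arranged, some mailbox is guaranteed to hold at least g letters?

By pigeonhole, the 26 mailboxes are the holes and the 376 letters are the pigeons.
If every mailbox held at most 14 letters, the total would be at most 26 × 14 = 364, which is less than 376.
So some mailbox holds at least ⌈376/26⌉ = 15 letters.

15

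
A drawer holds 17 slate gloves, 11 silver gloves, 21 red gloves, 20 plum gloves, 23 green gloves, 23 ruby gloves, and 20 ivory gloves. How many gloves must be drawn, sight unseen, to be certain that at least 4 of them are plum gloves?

In the worst case for collecting plum gloves, every non-plum glove comes out first.
There are 17 + 11 + 21 + 23 + 23 + 20 = 115 non-plum gloves altogether.
After those, each further glove must be plum, so 115 + 4 = 119 draws guarantee 4 plum gloves.

119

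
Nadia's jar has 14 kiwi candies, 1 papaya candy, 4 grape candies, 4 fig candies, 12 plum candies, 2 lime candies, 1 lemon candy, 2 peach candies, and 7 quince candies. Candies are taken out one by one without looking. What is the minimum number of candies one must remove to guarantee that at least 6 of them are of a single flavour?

30

Put each drawn candy into a box by flavour. The largest draw with every box below 6 takes min(count, 5) from each flavour; flavours with fewer than 5 contribute all they have.
Σ min(cᵢ, 5) = 5 + 1 + 4 + 4 + 5 + 2 + 1 + 2 + 5 = 29.
Draw number 29 + 1 = 30 must push one box to 6.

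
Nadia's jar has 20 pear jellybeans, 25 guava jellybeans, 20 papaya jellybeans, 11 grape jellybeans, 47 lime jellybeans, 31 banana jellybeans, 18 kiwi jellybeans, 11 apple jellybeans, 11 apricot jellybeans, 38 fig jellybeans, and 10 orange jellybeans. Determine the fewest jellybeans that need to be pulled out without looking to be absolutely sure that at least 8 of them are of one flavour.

78

An adversary could hand out at most 7 jellybeans per flavour: 7 + 7 + 7 + 7 + 7 + 7 + 7 + 7 + 7 + 7 + 7 = 77 jellybeans and still no flavour has 8.
One more jellybean lands in a flavour already at 7, so 78 draws are enough and 77 are not.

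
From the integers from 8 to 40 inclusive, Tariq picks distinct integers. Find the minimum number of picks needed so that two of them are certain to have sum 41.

Group the elements by complementary pair {x, 41−x}: {8,33}, {9,32}, {10,31}, …, giving 13 two-element pairs and 7 integers whose partner 41−x falls outside [8,40].
Treating each of those 20 groups as a pigeonhole, one can pick one integer per group — 20 integers — with no two summing to 41.
The 21st integer lands in an occupied pair, forcing a sum of 41.

21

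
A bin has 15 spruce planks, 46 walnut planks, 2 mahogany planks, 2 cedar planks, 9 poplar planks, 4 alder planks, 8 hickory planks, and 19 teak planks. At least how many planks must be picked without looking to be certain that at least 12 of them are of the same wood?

59

By the pigeonhole principle, the 8 woods are the holes; the planks drawn are the pigeons.
To avoid 12 of any one wood, the worst case takes at most 11 of each wood, or every plank of a wood that has fewer than 11.
That gives 11 + 11 + 2 + 2 + 9 + 4 + 8 + 11 = 58 planks with no wood reaching 12.
The next plank forces some wood to 12, so 58 + 1 = 59.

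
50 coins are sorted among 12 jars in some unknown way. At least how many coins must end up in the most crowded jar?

5

By the pigeonhole principle, the 12 jars are the holes and the 50 coins are the pigeons.
If every jar held at most 4 coins, the total would be at most 12 × 4 = 48, which is less than 50.
So some jar holds at least ⌈50/12⌉ = 5 coins.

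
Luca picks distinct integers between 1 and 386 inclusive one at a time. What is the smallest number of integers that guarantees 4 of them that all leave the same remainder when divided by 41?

124

By the pigeonhole principle, the 41 residue classes mod 41 are the pigeonholes.
With 123 integers one could put 3 in each residue class and have no class reach 4.
The 124th integer pushes some class to 4, so 41·3 + 1 = 124.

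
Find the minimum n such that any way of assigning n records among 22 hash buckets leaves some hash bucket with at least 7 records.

133

With 132 records one could put exactly 6 in each of the 22 hash buckets, and no hash bucket would reach 7.
By pigeonhole, one more record must land in a hash bucket that already has 6, giving it 7.
So 22 × 6 + 1 = 133 records are required.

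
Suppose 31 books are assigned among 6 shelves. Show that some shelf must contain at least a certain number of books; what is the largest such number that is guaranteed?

6

The 6 shelves are the holes and the 31 books are the pigeons.
If every shelf held at most 5 books, the total would be at most 6 × 5 = 30, which is less than 31.
So some shelf holds at least ⌈31/6⌉ = 6 books.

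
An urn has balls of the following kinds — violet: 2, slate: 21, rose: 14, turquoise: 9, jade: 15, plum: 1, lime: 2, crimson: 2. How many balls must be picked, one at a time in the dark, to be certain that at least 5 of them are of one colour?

Pigeonhole: put each drawn ball into a box by colour. The largest draw with every box below 5 takes min(count, 4) from each colour; colours with fewer than 4 contribute all they have.
Σ min(cᵢ, 4) = 2 + 4 + 4 + 4 + 4 + 1 + 2 + 2 = 23.
Draw number 23 + 1 = 24 must push one box to 5.

24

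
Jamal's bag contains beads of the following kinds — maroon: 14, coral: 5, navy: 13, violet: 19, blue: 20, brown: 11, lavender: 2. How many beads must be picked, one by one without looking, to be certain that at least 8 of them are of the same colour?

Put each drawn bead into a box by colour. The largest draw with every box below 8 takes min(count, 7) from each colour; colours with fewer than 7 contribute all they have.
Σ min(cᵢ, 7) = 7 + 5 + 7 + 7 + 7 + 7 + 2 = 42.
Draw number 42 + 1 = 43 must push one box to 8.

43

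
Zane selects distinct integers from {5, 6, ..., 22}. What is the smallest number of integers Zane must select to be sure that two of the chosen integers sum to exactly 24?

Two chosen integers sum to 24 exactly when both halves of some pair {x, 24−x} with 5 ≤ x ≤ 24−x ≤ 19 are chosen — 7 such pairs.
The remaining 4 elements (those with no distinct partner in range) can never complete a 24-sum, so the worst case takes all of them and one from each pair: 4 + 7 = 11.
By the pigeonhole principle, the 12th integer has to be the second member of some pair, so 11 + 1 = 12.

12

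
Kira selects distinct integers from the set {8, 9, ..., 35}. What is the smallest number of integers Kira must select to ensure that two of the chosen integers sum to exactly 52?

A set avoiding the sum 52 can contain at most one of each pair {x, 52−x}, plus the 10 elements whose complement lies outside the range or equal to its own complement.
The integers 8, …, 26 (19 of them) are such a set: any two sum to at least 8+9 = 17 and at most 25+26 = 51 < 52.
Pigeonhole: any 20th integer completes one of the 9 pairs, so 20 choices force a sum of 52.

20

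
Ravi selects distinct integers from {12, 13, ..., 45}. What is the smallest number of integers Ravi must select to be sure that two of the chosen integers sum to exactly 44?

25

Group the elements by complementary pair {x, 44−x}: {12,32}, {13,31}, {14,30}, …, giving 10 two-element pairs, the single value 22 (it cannot pair with itself since the integers are distinct), and 13 integers whose partner 44−x falls outside [12,45].
Treating each of those 24 groups as a pigeonhole, one can pick one integer per group — 24 integers — with no two summing to 44.
The 25th integer lands in an occupied pair, forcing a sum of 44.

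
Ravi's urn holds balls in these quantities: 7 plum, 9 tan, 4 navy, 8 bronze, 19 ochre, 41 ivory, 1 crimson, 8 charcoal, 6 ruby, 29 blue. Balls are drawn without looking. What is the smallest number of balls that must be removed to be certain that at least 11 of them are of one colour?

74

Put each drawn ball into a box by colour. The largest draw with every box below 11 takes min(count, 10) from each colour; colours with fewer than 10 contribute all they have.
Σ min(cᵢ, 10) = 7 + 9 + 4 + 8 + 10 + 10 + 1 + 8 + 6 + 10 = 73.
Draw number 73 + 1 = 74 must push one box to 11.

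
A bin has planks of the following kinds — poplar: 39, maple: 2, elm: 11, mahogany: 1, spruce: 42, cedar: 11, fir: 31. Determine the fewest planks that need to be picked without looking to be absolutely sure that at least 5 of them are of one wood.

Put each drawn plank into a box by wood. The largest draw with every box below 5 takes min(count, 4) from each wood; woods with fewer than 4 contribute all they have.
Σ min(cᵢ, 4) = 4 + 2 + 4 + 1 + 4 + 4 + 4 = 23.
Draw number 23 + 1 = 24 must push one box to 5.

24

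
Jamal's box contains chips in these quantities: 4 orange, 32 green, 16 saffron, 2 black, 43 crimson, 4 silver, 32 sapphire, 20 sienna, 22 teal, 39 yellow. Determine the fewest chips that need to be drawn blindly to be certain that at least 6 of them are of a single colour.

46

An adversary could hand out at most 5 chips per colour (orange, black, silver run out sooner): 4 + 5 + 5 + 2 + 5 + 4 + 5 + 5 + 5 + 5 = 45 chips and still no colour has 6.
Pigeonhole: one more chip lands in a colour already at 5, so 46 draws are enough and 45 are not.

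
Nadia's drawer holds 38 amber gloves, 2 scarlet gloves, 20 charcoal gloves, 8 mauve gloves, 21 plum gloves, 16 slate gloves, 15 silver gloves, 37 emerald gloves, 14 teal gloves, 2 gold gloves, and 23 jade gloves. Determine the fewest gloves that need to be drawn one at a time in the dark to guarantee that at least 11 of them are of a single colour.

93

Put each drawn glove into a box by colour. The largest draw with every box below 11 takes min(count, 10) from each colour; colours with fewer than 10 contribute all they have.
Σ min(cᵢ, 10) = 10 + 2 + 10 + 8 + 10 + 10 + 10 + 10 + 10 + 2 + 10 = 92.
Draw number 92 + 1 = 93 must push one box to 11.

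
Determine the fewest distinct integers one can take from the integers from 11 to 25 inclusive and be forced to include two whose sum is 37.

Two chosen integers sum to 37 exactly when both halves of some pair {x, 37−x} with 12 ≤ x ≤ 37−x ≤ 25 are chosen — 7 such pairs.
The remaining 1 element (those with no distinct partner in range) can never complete a 37-sum, so the worst case takes all of them and one from each pair: 1 + 7 = 8.
By pigeonhole, the 9th integer has to be the second member of some pair, so 8 + 1 = 9.

9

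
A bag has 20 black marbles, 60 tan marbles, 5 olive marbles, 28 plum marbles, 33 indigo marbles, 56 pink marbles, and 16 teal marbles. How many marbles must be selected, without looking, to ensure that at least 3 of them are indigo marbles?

188

In the worst case for collecting indigo marbles, every non-indigo marble comes out first.
There are 20 + 60 + 5 + 28 + 56 + 16 = 185 non-indigo marbles altogether.
After those, each further marble must be indigo, so 185 + 3 = 188 draws guarantee 3 indigo marbles.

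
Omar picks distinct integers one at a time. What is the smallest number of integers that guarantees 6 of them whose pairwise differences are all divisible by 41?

206

Integers whose pairwise differences are multiples of 41 are exactly those sharing a remainder mod 41. By pigeonhole, the 41 residue classes mod 41 are the pigeonholes.
With 205 integers one could put 5 in each residue class and have no class reach 6.
The 206th integer pushes some class to 6, so 41·5 + 1 = 206.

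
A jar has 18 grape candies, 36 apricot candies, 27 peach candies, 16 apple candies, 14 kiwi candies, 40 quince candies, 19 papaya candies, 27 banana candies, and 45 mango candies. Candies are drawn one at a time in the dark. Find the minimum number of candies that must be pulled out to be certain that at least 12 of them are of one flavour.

100

An adversary could hand out at most 11 candies per flavour: 11 + 11 + 11 + 11 + 11 + 11 + 11 + 11 + 11 = 99 candies and still no flavour has 12.
By pigeonhole, one more candy lands in a flavour already at 11, so 100 draws are enough and 99 are not.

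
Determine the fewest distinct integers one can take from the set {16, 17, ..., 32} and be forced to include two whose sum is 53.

Two chosen integers sum to 53 exactly when both halves of some pair {x, 53−x} with 21 ≤ x ≤ 53−x ≤ 32 are chosen — 6 such pairs.
The remaining 5 elements (those with no distinct partner in range) can never complete a 53-sum, so the worst case takes all of them and one from each pair: 5 + 6 = 11.
The 12th integer has to be the second member of some pair, so 11 + 1 = 12.

12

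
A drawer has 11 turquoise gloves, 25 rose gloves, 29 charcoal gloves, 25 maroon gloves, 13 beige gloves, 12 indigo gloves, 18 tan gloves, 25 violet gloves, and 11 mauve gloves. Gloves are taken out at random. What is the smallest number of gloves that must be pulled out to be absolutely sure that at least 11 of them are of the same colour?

An adversary could hand out at most 10 gloves per colour: 10 + 10 + 10 + 10 + 10 + 10 + 10 + 10 + 10 = 90 gloves and still no colour has 11.
By pigeonhole, one more glove lands in a colour already at 10, so 91 draws are enough and 90 are not.

91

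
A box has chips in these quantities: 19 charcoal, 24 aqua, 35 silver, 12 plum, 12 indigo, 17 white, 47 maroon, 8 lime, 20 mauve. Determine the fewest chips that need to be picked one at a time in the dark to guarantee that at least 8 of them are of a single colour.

64

Pigeonhole: put each drawn chip into a box by colour. The largest draw with every box below 8 takes min(count, 7) from each colour.
Σ min(cᵢ, 7) = 7 + 7 + 7 + 7 + 7 + 7 + 7 + 7 + 7 = 63.
Draw number 63 + 1 = 64 must push one box to 8.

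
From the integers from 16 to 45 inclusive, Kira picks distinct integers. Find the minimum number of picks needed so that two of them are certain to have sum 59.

17

A set avoiding the sum 59 can contain at most one of each pair {x, 59−x}, plus the 2 elements whose complement lies outside the range.
The integers 30, …, 45 (16 of them) are such a set: any two sum to at least 30+31 = 61 > 59.
By pigeonhole, any 17th integer completes one of the 14 pairs, so 17 choices force a sum of 59.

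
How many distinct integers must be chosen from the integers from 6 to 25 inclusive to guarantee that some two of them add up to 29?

12

Two chosen integers sum to 29 exactly when both halves of some pair {x, 29−x} with 6 ≤ x ≤ 29−x ≤ 23 are chosen — 9 such pairs.
The remaining 2 elements (those with no distinct partner in range) can never complete a 29-sum, so the worst case takes all of them and one from each pair: 2 + 9 = 11.
By pigeonhole, the 12th integer has to be the second member of some pair, so 11 + 1 = 12.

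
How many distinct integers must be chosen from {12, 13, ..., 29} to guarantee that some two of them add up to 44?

Two chosen integers sum to 44 exactly when both halves of some pair {x, 44−x} with 15 ≤ x ≤ 44−x ≤ 29 are chosen — 7 such pairs.
The remaining 4 elements (those with no distinct partner in range) can never complete a 44-sum, so the worst case takes all of them and one from each pair: 4 + 7 = 11.
The 12th integer has to be the second member of some pair, so 11 + 1 = 12.

12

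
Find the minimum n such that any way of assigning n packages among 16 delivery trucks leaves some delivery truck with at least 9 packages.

129

With 128 packages one could put exactly 8 in each of the 16 delivery trucks, and no delivery truck would reach 9.
By pigeonhole, one more package must land in a delivery truck that already has 8, giving it 9.
So 16 × 8 + 1 = 129 packages are required.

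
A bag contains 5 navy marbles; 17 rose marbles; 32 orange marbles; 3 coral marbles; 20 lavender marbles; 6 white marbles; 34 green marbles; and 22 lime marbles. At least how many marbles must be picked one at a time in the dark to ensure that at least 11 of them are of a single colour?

The 8 colours are the holes; the marbles drawn are the pigeons.
To avoid 11 of any one colour, the worst case takes at most 10 of each colour, or every marble of a colour that has fewer than 10.
That gives 5 + 10 + 10 + 3 + 10 + 6 + 10 + 10 = 64 marbles with no colour reaching 11.
The next marble forces some colour to 11, so 64 + 1 = 65.

65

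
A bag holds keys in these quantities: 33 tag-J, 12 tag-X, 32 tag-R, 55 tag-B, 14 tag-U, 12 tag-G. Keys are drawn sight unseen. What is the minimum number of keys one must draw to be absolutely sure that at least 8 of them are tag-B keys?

111

In the worst case for collecting tag-B keys, every non-tag-B key comes out first.
There are 33 + 12 + 32 + 14 + 12 = 103 non-tag-B keys altogether.
After those, each further key must be tag-B, so 103 + 8 = 111 draws guarantee 8 tag-B keys.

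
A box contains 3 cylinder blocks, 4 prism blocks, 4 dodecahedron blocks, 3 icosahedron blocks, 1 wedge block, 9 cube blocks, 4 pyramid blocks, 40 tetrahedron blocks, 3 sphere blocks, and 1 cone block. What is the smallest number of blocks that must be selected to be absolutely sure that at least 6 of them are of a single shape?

An adversary could hand out at most 5 blocks per shape (8 shapes run out sooner): 3 + 4 + 4 + 3 + 1 + 5 + 4 + 5 + 3 + 1 = 33 blocks and still no shape has 6.
One more block lands in a shape already at 5, so 34 draws are enough and 33 are not.

34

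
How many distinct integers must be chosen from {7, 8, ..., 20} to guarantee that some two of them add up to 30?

10

A set avoiding the sum 30 can contain at most one of each pair {x, 30−x}, plus the 4 elements whose complement lies outside the range or equal to its own complement.
The integers 7, …, 15 (9 of them) are such a set: any two sum to at least 7+8 = 15 and at most 14+15 = 29 < 30.
By the pigeonhole principle, any 10th integer completes one of the 5 pairs, so 10 choices force a sum of 30.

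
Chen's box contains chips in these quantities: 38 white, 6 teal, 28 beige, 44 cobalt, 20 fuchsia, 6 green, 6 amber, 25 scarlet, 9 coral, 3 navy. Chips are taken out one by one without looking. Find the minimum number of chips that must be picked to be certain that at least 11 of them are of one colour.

The 10 colours are the holes; the chips drawn are the pigeons.
To avoid 11 of any one colour, the worst case takes at most 10 of each colour, or every chip of a colour that has fewer than 10.
That gives 10 + 6 + 10 + 10 + 10 + 6 + 6 + 10 + 9 + 3 = 80 chips with no colour reaching 11.
The next chip forces some colour to 11, so 80 + 1 = 81.

81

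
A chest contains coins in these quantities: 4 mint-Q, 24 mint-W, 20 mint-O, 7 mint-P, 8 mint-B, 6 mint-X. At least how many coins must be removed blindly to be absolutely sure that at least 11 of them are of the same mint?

46

By pigeonhole, put each drawn coin into a box by mint. The largest draw with every box below 11 takes min(count, 10) from each mint; mints with fewer than 10 contribute all they have.
Σ min(cᵢ, 10) = 4 + 10 + 10 + 7 + 8 + 6 = 45.
Draw number 45 + 1 = 46 must push one box to 11.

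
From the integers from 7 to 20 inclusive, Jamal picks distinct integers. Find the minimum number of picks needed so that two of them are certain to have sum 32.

11

A set avoiding the sum 32 can contain at most one of each pair {x, 32−x}, plus the 6 elements whose complement lies outside the range or equal to its own complement.
The integers 7, …, 16 (10 of them) are such a set: any two sum to at least 7+8 = 15 and at most 15+16 = 31 < 32.
By pigeonhole, any 11th integer completes one of the 4 pairs, so 11 choices force a sum of 32.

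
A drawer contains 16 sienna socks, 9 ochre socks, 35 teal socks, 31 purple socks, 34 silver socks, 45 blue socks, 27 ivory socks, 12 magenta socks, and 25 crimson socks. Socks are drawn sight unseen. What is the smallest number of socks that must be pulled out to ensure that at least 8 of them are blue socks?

In the worst case for collecting blue socks, every non-blue sock comes out first.
There are 16 + 9 + 35 + 31 + 34 + 27 + 12 + 25 = 189 non-blue socks altogether.
After those, each further sock must be blue, so 189 + 8 = 197 draws guarantee 8 blue socks.

197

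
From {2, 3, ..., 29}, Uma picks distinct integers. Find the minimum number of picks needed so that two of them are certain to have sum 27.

17

Two chosen integers sum to 27 exactly when both halves of some pair {x, 27−x} with 2 ≤ x ≤ 27−x ≤ 25 are chosen — 12 such pairs.
The remaining 4 elements (those with no distinct partner in range) can never complete a 27-sum, so the worst case takes all of them and one from each pair: 4 + 12 = 16.
The 17th integer has to be the second member of some pair, so 16 + 1 = 17.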